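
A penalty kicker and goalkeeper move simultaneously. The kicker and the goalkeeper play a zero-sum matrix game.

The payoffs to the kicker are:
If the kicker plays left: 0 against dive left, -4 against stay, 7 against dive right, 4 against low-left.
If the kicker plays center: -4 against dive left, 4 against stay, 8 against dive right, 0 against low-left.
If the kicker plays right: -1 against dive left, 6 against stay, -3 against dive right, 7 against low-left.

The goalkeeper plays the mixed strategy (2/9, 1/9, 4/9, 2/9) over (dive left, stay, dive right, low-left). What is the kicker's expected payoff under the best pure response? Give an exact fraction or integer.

left: (0)·(2/9) + (-4)·(1/9) + (7)·(4/9) + (4)·(2/9) = 32/9.
center: (-4)·(2/9) + (4)·(1/9) + (8)·(4/9) + (0)·(2/9) = 28/9.
right: (-1)·(2/9) + (6)·(1/9) + (-3)·(4/9) + (7)·(2/9) = 2/3.
The best pure response is left with expected payoff 32/9.

32/9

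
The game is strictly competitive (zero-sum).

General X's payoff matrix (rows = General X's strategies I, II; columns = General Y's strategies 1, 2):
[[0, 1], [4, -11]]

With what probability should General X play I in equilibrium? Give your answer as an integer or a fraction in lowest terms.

15/16

Row minima are 0 and -11, so General X's maximin is 0; column maxima are 4 and 1, so General Y's minimax is 1. These differ, so the equilibrium is in mixed strategies.
Let General X play I with probability p. General Y is indifferent when 4(1−p) = p − 11(1−p), giving p = 15/16.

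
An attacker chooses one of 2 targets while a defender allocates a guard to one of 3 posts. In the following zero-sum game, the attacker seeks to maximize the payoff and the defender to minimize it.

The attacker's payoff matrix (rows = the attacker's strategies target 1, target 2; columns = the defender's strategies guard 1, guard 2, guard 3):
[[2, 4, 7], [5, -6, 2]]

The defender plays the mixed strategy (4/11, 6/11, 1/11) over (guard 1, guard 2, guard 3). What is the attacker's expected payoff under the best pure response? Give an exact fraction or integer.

39/11

target 1: (2)·(4/11) + (4)·(6/11) + (7)·(1/11) = 39/11.
target 2: (5)·(4/11) + (-6)·(6/11) + (2)·(1/11) = -14/11.
The best pure response is target 1 with expected payoff 39/11.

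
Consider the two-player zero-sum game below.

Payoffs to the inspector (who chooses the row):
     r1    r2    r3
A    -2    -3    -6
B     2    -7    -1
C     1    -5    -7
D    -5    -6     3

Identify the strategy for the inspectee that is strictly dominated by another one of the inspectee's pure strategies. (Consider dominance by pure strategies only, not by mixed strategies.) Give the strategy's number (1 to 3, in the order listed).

1

The inspectee prefers columns that give the inspector less. Compare r1 with r2: -3 < -2, -7 < 2, -5 < 1, -6 < -5.
So r2 strictly dominates r1 for the inspectee; r1 is strictly dominated.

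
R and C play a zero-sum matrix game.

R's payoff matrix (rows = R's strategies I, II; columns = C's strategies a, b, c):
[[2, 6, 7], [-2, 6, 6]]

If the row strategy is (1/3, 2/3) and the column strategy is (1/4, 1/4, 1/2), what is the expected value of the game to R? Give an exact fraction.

Against (1/4, 1/4, 1/2), each row's expected payoff is I: 11/2; II: 4.
Taking the (1/3, 2/3)-weighted average: (1/3)·(11/2) + (2/3)·(4) = 9/2.

9/2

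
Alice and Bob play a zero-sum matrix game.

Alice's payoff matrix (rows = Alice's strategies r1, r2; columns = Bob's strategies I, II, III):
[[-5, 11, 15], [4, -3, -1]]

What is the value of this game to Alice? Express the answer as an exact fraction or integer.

Column III is strictly dominated by II for Bob (it gives Alice more in every row).
The remaining 2×2 game on (r1, r2) × (I, II) has no saddle point. Let Alice play r1 with probability p; indifference gives −5p + 4(1−p) = 11p − 3(1−p), so p = 7/23.
Similarly Bob's optimal q on I is 14/23, and the value is -5·(14/23) + (11)·(9/23) = 29/23.

29/23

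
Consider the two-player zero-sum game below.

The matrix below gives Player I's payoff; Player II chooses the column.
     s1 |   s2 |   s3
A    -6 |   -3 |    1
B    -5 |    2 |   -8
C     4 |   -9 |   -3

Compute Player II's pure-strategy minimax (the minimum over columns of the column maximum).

The worst case (largest entry) in each column is s1: 4, s2: 2, s3: 1.
The best (smallest) of these is 1.

1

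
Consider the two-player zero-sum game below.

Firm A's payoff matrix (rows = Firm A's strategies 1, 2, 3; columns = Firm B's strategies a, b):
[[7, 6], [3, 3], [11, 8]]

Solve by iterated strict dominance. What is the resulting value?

8

Row 1 is strictly dominated by row 3 (11>7, 8>6); eliminate 1.
Row 2 is strictly dominated by row 3 (11>3, 8>3); eliminate 2.
Column a is strictly dominated by b for Firm B (8<11); eliminate a.
Only (3, b) remains, with payoff 8.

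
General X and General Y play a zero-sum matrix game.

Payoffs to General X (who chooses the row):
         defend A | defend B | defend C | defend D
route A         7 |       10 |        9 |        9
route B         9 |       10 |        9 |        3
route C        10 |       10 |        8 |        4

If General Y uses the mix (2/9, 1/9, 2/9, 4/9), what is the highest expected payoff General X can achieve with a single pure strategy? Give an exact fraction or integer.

route A: (7)·(2/9) + (10)·(1/9) + (9)·(2/9) + (9)·(4/9) = 26/3.
route B: (9)·(2/9) + (10)·(1/9) + (9)·(2/9) + (3)·(4/9) = 58/9.
route C: (10)·(2/9) + (10)·(1/9) + (8)·(2/9) + (4)·(4/9) = 62/9.
The best pure response is route A with expected payoff 26/3.

26/3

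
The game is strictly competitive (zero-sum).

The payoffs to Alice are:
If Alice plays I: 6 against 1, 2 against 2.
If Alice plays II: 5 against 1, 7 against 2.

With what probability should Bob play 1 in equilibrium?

Row minima are 2 and 5, so Alice's maximin is 5; column maxima are 6 and 7, so Bob's minimax is 6. These differ, so the equilibrium is in mixed strategies.
Let Bob play 1 with probability q. Alice is indifferent when 6q + 2(1−q) = 5q + 7(1−q), giving q = 5/6.

5/6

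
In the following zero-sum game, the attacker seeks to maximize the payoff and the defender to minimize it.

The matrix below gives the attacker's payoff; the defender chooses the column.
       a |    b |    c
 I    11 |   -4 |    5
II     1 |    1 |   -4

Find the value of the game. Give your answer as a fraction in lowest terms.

-11/14

Column a is strictly dominated by c for the defender (it gives the attacker more in every row).
The remaining 2×2 game on (I, II) × (b, c) has no saddle point. Let the attacker play I with probability p; indifference gives −4p + (1−p) = 5p − 4(1−p), so p = 5/14.
Similarly the defender's optimal q on b is 9/14, and the value is -4·(9/14) + (5)·(5/14) = -11/14.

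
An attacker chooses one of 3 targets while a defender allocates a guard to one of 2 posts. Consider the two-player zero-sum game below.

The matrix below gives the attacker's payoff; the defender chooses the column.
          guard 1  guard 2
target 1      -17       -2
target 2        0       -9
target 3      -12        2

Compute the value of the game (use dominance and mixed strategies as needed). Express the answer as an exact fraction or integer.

Row target 1 is strictly dominated by row target 3, so the attacker never plays it.
The remaining 2×2 game on (target 2, target 3) × (guard 1, guard 2) has no saddle point. Let the attacker play target 2 with probability p; indifference gives −12(1−p) = −9p + 2(1−p), so p = 14/23.
Similarly the defender's optimal q on guard 1 is 11/23, and the value is 0·(11/23) + (-9)·(12/23) = -108/23.

-108/23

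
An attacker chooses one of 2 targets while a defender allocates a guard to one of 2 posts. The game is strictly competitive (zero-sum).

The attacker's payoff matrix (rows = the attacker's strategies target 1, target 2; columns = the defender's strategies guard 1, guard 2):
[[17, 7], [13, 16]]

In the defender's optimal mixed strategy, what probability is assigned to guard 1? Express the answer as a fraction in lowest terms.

9/13

Row minima are 7 and 13, so the attacker's maximin is 13; column maxima are 17 and 16, so the defender's minimax is 16. These differ, so the equilibrium is in mixed strategies.
Let the defender play guard 1 with probability q. The attacker is indifferent when 17q + 7(1−q) = 13q + 16(1−q), giving q = 9/13.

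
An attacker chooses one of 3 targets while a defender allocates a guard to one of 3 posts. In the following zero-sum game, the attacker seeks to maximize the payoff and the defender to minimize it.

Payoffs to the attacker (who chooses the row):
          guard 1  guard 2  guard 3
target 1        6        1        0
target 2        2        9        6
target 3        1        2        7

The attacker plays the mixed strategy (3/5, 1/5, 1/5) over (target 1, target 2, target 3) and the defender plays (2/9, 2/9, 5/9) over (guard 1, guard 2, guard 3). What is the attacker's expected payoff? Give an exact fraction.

Against (2/9, 2/9, 5/9), each row's expected payoff is target 1: 14/9; target 2: 52/9; target 3: 41/9.
Taking the (3/5, 1/5, 1/5)-weighted average: (3/5)·(14/9) + (1/5)·(52/9) + (1/5)·(41/9) = 3.

3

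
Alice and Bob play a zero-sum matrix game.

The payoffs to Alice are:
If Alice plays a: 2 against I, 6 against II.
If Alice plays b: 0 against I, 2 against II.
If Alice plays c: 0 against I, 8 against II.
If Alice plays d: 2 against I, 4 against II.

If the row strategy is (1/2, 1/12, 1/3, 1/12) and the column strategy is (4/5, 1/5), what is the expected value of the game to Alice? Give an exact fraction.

Against (4/5, 1/5), each row's expected payoff is a: 14/5; b: 2/5; c: 8/5; d: 12/5.
Taking the (1/2, 1/12, 1/3, 1/12)-weighted average: (1/2)·(14/5) + (1/12)·(2/5) + (1/3)·(8/5) + (1/12)·(12/5) = 13/6.

13/6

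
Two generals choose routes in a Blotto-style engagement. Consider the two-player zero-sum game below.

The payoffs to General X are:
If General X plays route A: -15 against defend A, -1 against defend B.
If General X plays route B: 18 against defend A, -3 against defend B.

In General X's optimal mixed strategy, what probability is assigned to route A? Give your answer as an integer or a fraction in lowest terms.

Row minima are -15 and -3, so General X's maximin is -3; column maxima are 18 and -1, so General Y's minimax is -1. These differ, so the equilibrium is in mixed strategies.
Let General X play route A with probability p. General Y is indifferent when −15p + 18(1−p) = −p − 3(1−p), giving p = 3/5.

3/5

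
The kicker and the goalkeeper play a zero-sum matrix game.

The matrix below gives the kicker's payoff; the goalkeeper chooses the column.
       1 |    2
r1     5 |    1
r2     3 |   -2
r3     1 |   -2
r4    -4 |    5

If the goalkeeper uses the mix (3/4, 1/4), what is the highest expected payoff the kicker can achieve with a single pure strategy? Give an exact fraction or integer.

r1: (5)·(3/4) + (1)·(1/4) = 4.
r2: (3)·(3/4) + (-2)·(1/4) = 7/4.
r3: (1)·(3/4) + (-2)·(1/4) = 1/4.
r4: (-4)·(3/4) + (5)·(1/4) = -7/4.
The best pure response is r1 with expected payoff 4.

4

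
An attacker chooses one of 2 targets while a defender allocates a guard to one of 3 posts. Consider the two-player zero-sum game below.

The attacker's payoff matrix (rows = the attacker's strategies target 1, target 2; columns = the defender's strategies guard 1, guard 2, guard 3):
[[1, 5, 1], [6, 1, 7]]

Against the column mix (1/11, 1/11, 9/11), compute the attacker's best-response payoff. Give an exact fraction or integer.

70/11

target 1: (1)·(1/11) + (5)·(1/11) + (1)·(9/11) = 15/11.
target 2: (6)·(1/11) + (1)·(1/11) + (7)·(9/11) = 70/11.
The best pure response is target 2 with expected payoff 70/11.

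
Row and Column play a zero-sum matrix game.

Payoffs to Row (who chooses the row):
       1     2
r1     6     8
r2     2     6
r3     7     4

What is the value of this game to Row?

Row r2 is strictly dominated by row r1, so Row never plays it.
The remaining 2×2 game on (r1, r3) × (1, 2) has no saddle point. Let Row play r1 with probability p; indifference gives 6p + 7(1−p) = 8p + 4(1−p), so p = 3/5.
Similarly Column's optimal q on 1 is 4/5, and the value is 6·(4/5) + (8)·(1/5) = 32/5.

32/5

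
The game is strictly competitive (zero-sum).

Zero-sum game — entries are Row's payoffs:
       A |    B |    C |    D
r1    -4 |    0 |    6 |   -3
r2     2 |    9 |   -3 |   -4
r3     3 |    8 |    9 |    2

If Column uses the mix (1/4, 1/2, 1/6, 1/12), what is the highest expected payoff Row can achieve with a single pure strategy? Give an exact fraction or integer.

r1: (-4)·(1/4) + (0)·(1/2) + (6)·(1/6) + (-3)·(1/12) = -1/4.
r2: (2)·(1/4) + (9)·(1/2) + (-3)·(1/6) + (-4)·(1/12) = 25/6.
r3: (3)·(1/4) + (8)·(1/2) + (9)·(1/6) + (2)·(1/12) = 77/12.
The best pure response is r3 with expected payoff 77/12.

77/12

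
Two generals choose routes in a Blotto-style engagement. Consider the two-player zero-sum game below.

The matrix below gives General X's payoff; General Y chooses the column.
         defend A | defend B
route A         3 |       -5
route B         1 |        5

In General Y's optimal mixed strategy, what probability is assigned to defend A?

Row minima are -5 and 1, so General X's maximin is 1; column maxima are 3 and 5, so General Y's minimax is 3. These differ, so the equilibrium is in mixed strategies.
Let General Y play defend A with probability q. General X is indifferent when 3q − 5(1−q) = q + 5(1−q), giving q = 5/6.

5/6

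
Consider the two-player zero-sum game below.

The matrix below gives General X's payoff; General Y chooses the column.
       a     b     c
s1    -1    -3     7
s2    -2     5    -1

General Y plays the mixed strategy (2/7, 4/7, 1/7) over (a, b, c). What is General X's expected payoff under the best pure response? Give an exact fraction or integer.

15/7

s1: (-1)·(2/7) + (-3)·(4/7) + (7)·(1/7) = -1.
s2: (-2)·(2/7) + (5)·(4/7) + (-1)·(1/7) = 15/7.
The best pure response is s2 with expected payoff 15/7.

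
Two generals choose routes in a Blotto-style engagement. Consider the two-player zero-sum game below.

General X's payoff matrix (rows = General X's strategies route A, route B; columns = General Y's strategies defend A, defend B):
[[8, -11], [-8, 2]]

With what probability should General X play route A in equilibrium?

Row minima are -11 and -8, so General X's maximin is -8; column maxima are 8 and 2, so General Y's minimax is 2. These differ, so the equilibrium is in mixed strategies.
Let General X play route A with probability p. General Y is indifferent when 8p − 8(1−p) = −11p + 2(1−p), giving p = 10/29.

10/29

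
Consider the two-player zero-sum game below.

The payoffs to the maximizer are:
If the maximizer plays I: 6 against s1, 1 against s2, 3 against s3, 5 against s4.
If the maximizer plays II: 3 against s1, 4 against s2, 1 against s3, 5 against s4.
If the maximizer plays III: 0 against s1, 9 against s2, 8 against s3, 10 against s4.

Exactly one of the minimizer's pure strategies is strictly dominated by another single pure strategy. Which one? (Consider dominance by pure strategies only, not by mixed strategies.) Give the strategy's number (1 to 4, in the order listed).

4

The minimizer prefers columns that give the maximizer less. Compare s4 with s2: 1 < 5, 4 < 5, 9 < 10.
So s2 strictly dominates s4 for the minimizer; s4 is strictly dominated.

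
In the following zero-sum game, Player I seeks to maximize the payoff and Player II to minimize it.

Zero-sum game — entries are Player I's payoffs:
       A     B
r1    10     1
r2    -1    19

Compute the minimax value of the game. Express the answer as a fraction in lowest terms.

Row minima are 1 and -1, so Player I's maximin is 1; column maxima are 10 and 19, so Player II's minimax is 10. These differ, so the equilibrium is in mixed strategies.
Let Player I play r1 with probability p. Player II is indifferent when 10p − (1−p) = p + 19(1−p), giving p = 20/29.
Let Player II play A with probability q. Player I is indifferent when 10q + (1−q) = −q + 19(1−q), giving q = 18/29.
The value is 10·(18/29) + (1)·(11/29) = 191/29.

191/29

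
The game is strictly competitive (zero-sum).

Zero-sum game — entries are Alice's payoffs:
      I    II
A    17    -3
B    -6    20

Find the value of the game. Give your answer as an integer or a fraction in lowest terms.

7

Row minima are -3 and -6, so Alice's maximin is -3; column maxima are 17 and 20, so Bob's minimax is 17. These differ, so the equilibrium is in mixed strategies.
Let Alice play A with probability p. Bob is indifferent when 17p − 6(1−p) = −3p + 20(1−p), giving p = 13/23.
Let Bob play I with probability q. Alice is indifferent when 17q − 3(1−q) = −6q + 20(1−q), giving q = 1/2.
The value is 17·(1/2) + (-3)·(1/2) = 7.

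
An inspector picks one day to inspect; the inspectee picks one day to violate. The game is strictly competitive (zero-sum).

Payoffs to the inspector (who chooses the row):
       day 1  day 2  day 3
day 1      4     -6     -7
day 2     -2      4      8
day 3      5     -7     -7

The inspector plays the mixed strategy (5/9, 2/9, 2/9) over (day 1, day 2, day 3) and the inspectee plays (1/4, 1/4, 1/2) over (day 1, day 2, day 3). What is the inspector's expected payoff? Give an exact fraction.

-19/9

Against (1/4, 1/4, 1/2), each row's expected payoff is day 1: -4; day 2: 9/2; day 3: -4.
Taking the (5/9, 2/9, 2/9)-weighted average: (5/9)·(-4) + (2/9)·(9/2) + (2/9)·(-4) = -19/9.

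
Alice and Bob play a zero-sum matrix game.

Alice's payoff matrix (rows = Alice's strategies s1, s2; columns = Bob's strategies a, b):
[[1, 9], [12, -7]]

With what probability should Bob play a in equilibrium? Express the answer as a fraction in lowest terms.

16/27

Row minima are 1 and -7, so Alice's maximin is 1; column maxima are 12 and 9, so Bob's minimax is 9. These differ, so the equilibrium is in mixed strategies.
Let Bob play a with probability q. Alice is indifferent when q + 9(1−q) = 12q − 7(1−q), giving q = 16/27.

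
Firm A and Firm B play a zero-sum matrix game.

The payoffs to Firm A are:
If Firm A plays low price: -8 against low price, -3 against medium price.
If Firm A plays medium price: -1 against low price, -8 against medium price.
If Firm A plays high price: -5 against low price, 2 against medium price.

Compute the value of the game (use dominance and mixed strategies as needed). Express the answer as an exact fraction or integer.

-3

Row low price is strictly dominated by row high price, so Firm A never plays it.
The remaining 2×2 game on (medium price, high price) × (low price, medium price) has no saddle point. Let Firm A play medium price with probability p; indifference gives −p − 5(1−p) = −8p + 2(1−p), so p = 1/2.
Similarly Firm B's optimal q on low price is 5/7, and the value is -1·(5/7) + (-8)·(2/7) = -3.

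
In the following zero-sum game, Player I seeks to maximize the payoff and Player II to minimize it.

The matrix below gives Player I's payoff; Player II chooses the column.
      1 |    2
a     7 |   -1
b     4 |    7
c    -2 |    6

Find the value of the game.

Row c is strictly dominated by row b, so Player I never plays it.
The remaining 2×2 game on (a, b) × (1, 2) has no saddle point. Let Player I play a with probability p; indifference gives 7p + 4(1−p) = −p + 7(1−p), so p = 3/11.
Similarly Player II's optimal q on 1 is 8/11, and the value is 7·(8/11) + (-1)·(3/11) = 53/11.

53/11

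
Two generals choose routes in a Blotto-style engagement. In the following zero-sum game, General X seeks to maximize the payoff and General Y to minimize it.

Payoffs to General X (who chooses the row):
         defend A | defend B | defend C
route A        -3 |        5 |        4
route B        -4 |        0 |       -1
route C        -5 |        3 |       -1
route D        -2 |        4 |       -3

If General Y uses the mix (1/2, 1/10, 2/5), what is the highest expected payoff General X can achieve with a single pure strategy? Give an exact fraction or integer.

3/5

route A: (-3)·(1/2) + (5)·(1/10) + (4)·(2/5) = 3/5.
route B: (-4)·(1/2) + (0)·(1/10) + (-1)·(2/5) = -12/5.
route C: (-5)·(1/2) + (3)·(1/10) + (-1)·(2/5) = -13/5.
route D: (-2)·(1/2) + (4)·(1/10) + (-3)·(2/5) = -9/5.
The best pure response is route A with expected payoff 3/5.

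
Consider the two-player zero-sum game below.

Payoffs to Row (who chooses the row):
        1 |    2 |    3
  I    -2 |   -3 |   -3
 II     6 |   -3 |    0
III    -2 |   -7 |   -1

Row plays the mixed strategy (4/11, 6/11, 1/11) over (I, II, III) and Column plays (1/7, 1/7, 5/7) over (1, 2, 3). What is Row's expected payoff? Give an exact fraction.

-76/77

Against (1/7, 1/7, 5/7), each row's expected payoff is I: -20/7; II: 3/7; III: -2.
Taking the (4/11, 6/11, 1/11)-weighted average: (4/11)·(-20/7) + (6/11)·(3/7) + (1/11)·(-2) = -76/77.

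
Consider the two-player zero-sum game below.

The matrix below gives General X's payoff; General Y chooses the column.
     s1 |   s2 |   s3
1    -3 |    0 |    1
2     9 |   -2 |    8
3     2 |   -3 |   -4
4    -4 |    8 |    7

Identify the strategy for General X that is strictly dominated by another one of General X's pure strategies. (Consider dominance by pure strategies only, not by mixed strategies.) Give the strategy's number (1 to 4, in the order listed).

Compare 3 with 2: 9 > 2, -2 > -3, 8 > -4.
So 2 strictly dominates 3 for General X; 3 is strictly dominated.

3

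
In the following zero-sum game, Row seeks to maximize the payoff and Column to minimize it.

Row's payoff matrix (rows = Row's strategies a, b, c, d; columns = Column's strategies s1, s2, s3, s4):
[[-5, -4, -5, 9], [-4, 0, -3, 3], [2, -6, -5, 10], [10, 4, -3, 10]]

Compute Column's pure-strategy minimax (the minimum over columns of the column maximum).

The worst case (largest entry) in each column is s1: 10, s2: 4, s3: -3, s4: 10.
The best (smallest) of these is -3.

-3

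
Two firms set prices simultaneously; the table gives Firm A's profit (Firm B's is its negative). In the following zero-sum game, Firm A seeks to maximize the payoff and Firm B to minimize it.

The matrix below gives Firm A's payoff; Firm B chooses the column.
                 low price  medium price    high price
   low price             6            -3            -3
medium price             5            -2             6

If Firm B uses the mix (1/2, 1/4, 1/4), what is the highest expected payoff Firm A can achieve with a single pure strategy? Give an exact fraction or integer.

7/2

low price: (6)·(1/2) + (-3)·(1/4) + (-3)·(1/4) = 3/2.
medium price: (5)·(1/2) + (-2)·(1/4) + (6)·(1/4) = 7/2.
The best pure response is medium price with expected payoff 7/2.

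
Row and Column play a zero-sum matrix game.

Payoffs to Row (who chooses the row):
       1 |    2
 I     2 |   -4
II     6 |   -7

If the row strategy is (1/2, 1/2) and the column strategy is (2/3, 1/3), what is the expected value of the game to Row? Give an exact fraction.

5/6

Against (2/3, 1/3), each row's expected payoff is I: 0; II: 5/3.
Taking the (1/2, 1/2)-weighted average: (1/2)·(0) + (1/2)·(5/3) = 5/6.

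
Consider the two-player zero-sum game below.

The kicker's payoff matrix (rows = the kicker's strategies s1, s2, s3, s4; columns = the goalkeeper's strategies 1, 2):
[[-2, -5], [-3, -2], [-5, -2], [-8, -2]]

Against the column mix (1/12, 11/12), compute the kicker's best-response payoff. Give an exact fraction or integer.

s1: (-2)·(1/12) + (-5)·(11/12) = -19/4.
s2: (-3)·(1/12) + (-2)·(11/12) = -25/12.
s3: (-5)·(1/12) + (-2)·(11/12) = -9/4.
s4: (-8)·(1/12) + (-2)·(11/12) = -5/2.
The best pure response is s2 with expected payoff -25/12.

-25/12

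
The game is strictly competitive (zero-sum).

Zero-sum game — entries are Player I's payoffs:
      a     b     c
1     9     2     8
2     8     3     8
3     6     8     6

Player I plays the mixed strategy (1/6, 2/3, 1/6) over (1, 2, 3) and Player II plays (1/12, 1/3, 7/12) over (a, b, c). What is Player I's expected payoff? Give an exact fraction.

Against (1/12, 1/3, 7/12), each row's expected payoff is 1: 73/12; 2: 19/3; 3: 20/3.
Taking the (1/6, 2/3, 1/6)-weighted average: (1/6)·(73/12) + (2/3)·(19/3) + (1/6)·(20/3) = 457/72.

457/72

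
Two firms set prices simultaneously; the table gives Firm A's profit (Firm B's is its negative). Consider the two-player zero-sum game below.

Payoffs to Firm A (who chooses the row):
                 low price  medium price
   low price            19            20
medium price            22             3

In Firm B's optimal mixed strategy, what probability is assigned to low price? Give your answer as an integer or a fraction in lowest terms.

17/20

Row minima are 19 and 3, so Firm A's maximin is 19; column maxima are 22 and 20, so Firm B's minimax is 20. These differ, so the equilibrium is in mixed strategies.
Let Firm B play low price with probability q. Firm A is indifferent when 19q + 20(1−q) = 22q + 3(1−q), giving q = 17/20.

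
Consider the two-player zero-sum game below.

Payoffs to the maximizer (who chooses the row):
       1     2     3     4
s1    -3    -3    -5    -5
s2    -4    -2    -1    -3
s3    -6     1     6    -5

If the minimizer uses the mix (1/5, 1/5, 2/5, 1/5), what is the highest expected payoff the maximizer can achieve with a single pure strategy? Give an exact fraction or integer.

s1: (-3)·(1/5) + (-3)·(1/5) + (-5)·(2/5) + (-5)·(1/5) = -21/5.
s2: (-4)·(1/5) + (-2)·(1/5) + (-1)·(2/5) + (-3)·(1/5) = -11/5.
s3: (-6)·(1/5) + (1)·(1/5) + (6)·(2/5) + (-5)·(1/5) = 2/5.
The best pure response is s3 with expected payoff 2/5.

2/5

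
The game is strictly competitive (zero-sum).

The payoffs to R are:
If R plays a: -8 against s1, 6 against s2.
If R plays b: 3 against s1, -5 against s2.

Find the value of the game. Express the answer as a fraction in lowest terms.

-1

Row minima are -8 and -5, so R's maximin is -5; column maxima are 3 and 6, so C's minimax is 3. These differ, so the equilibrium is in mixed strategies.
Let R play a with probability p. C is indifferent when −8p + 3(1−p) = 6p − 5(1−p), giving p = 4/11.
Let C play s1 with probability q. R is indifferent when −8q + 6(1−q) = 3q − 5(1−q), giving q = 1/2.
The value is -8·(1/2) + (6)·(1/2) = -1.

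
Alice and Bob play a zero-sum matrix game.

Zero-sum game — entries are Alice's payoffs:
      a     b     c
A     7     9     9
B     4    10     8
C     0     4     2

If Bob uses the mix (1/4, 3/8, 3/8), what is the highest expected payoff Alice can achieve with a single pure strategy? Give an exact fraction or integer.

17/2

A: (7)·(1/4) + (9)·(3/8) + (9)·(3/8) = 17/2.
B: (4)·(1/4) + (10)·(3/8) + (8)·(3/8) = 31/4.
C: (0)·(1/4) + (4)·(3/8) + (2)·(3/8) = 9/4.
The best pure response is A with expected payoff 17/2.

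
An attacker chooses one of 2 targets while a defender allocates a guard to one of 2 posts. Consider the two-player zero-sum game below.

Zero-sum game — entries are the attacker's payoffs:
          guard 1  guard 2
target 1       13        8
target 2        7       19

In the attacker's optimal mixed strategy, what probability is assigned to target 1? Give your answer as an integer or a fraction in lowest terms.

12/17

Row minima are 8 and 7, so the attacker's maximin is 8; column maxima are 13 and 19, so the defender's minimax is 13. These differ, so the equilibrium is in mixed strategies.
Let the attacker play target 1 with probability p. The defender is indifferent when 13p + 7(1−p) = 8p + 19(1−p), giving p = 12/17.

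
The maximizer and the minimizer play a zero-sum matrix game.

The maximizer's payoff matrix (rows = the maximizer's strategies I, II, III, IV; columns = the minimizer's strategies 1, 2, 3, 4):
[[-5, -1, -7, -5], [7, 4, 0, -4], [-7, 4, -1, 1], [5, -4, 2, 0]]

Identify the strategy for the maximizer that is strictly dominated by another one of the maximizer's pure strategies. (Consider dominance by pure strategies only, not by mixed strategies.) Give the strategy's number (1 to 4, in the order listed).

1

Compare I with II: 7 > -5, 4 > -1, 0 > -7, -4 > -5.
So II strictly dominates I for the maximizer; I is strictly dominated.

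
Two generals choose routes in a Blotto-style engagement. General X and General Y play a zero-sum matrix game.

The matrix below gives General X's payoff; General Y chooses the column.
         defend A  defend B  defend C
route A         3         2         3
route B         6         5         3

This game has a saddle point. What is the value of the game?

3

Row minima: 2, 3 → General X's maximin is 3.
Column maxima: 6, 5, 3 → General Y's minimax is 3.
They coincide at (route B, defend C), so the value is 3.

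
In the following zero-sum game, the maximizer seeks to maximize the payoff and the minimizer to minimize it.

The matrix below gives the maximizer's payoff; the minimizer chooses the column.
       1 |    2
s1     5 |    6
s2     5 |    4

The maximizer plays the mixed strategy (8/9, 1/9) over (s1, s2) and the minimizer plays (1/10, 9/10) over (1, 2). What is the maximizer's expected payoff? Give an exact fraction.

57/10

Against (1/10, 9/10), each row's expected payoff is s1: 59/10; s2: 41/10.
Taking the (8/9, 1/9)-weighted average: (8/9)·(59/10) + (1/9)·(41/10) = 57/10.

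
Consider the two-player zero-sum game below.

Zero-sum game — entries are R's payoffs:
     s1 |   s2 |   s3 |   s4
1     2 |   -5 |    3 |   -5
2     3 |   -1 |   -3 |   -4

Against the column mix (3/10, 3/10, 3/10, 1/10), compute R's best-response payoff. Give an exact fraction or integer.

1: (2)·(3/10) + (-5)·(3/10) + (3)·(3/10) + (-5)·(1/10) = -1/2.
2: (3)·(3/10) + (-1)·(3/10) + (-3)·(3/10) + (-4)·(1/10) = -7/10.
The best pure response is 1 with expected payoff -1/2.

-1/2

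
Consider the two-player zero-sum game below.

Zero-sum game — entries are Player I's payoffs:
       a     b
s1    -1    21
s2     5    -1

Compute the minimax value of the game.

Row minima are -1 and -1, so Player I's maximin is -1; column maxima are 5 and 21, so Player II's minimax is 5. These differ, so the equilibrium is in mixed strategies.
Let Player I play s1 with probability p. Player II is indifferent when −p + 5(1−p) = 21p − (1−p), giving p = 3/14.
Let Player II play a with probability q. Player I is indifferent when −q + 21(1−q) = 5q − (1−q), giving q = 11/14.
The value is -1·(11/14) + (21)·(3/14) = 26/7.

26/7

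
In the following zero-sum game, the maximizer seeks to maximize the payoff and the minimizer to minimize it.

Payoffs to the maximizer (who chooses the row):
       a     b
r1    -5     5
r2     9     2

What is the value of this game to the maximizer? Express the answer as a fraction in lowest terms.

Row minima are -5 and 2, so the maximizer's maximin is 2; column maxima are 9 and 5, so the minimizer's minimax is 5. These differ, so the equilibrium is in mixed strategies.
Let the maximizer play r1 with probability p. The minimizer is indifferent when −5p + 9(1−p) = 5p + 2(1−p), giving p = 7/17.
Let the minimizer play a with probability q. The maximizer is indifferent when −5q + 5(1−q) = 9q + 2(1−q), giving q = 3/17.
The value is -5·(3/17) + (5)·(14/17) = 55/17.

55/17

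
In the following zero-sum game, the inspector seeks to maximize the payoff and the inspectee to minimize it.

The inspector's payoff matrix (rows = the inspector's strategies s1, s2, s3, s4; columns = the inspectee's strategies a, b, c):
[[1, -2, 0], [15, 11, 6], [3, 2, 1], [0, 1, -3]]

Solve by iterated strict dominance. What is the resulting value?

6

Row s3 is strictly dominated by row s2 (15>3, 11>2, 6>1); eliminate s3.
Column a is strictly dominated by c for the inspectee (0<1, 6<15, -3<0); eliminate a.
Row s4 is strictly dominated by row s2 (11>1, 6>-3); eliminate s4.
Row s1 is strictly dominated by row s2 (11>-2, 6>0); eliminate s1.
Column b is strictly dominated by c for the inspectee (6<11); eliminate b.
Only (s2, c) remains, with payoff 6.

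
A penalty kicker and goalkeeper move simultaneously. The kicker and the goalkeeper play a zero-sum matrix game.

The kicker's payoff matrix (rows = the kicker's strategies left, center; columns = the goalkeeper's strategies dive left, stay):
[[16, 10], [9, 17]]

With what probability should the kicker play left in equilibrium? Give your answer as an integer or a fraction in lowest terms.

4/7

Row minima are 10 and 9, so the kicker's maximin is 10; column maxima are 16 and 17, so the goalkeeper's minimax is 16. These differ, so the equilibrium is in mixed strategies.
Let the kicker play left with probability p. The goalkeeper is indifferent when 16p + 9(1−p) = 10p + 17(1−p), giving p = 4/7.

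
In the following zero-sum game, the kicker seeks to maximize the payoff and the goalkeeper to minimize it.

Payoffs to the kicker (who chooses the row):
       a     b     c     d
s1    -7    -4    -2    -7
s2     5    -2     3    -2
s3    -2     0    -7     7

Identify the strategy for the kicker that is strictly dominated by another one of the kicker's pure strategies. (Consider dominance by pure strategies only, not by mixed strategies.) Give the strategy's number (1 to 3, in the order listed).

Compare s1 with s2: 5 > -7, -2 > -4, 3 > -2, -2 > -7.
So s2 strictly dominates s1 for the kicker; s1 is strictly dominated.

1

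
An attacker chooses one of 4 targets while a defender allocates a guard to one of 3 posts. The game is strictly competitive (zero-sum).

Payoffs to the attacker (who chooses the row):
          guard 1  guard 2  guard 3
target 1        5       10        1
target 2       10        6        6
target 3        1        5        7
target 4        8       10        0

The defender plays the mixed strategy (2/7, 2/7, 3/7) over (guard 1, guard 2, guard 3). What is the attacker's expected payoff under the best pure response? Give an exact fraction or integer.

50/7

target 1: (5)·(2/7) + (10)·(2/7) + (1)·(3/7) = 33/7.
target 2: (10)·(2/7) + (6)·(2/7) + (6)·(3/7) = 50/7.
target 3: (1)·(2/7) + (5)·(2/7) + (7)·(3/7) = 33/7.
target 4: (8)·(2/7) + (10)·(2/7) + (0)·(3/7) = 36/7.
The best pure response is target 2 with expected payoff 50/7.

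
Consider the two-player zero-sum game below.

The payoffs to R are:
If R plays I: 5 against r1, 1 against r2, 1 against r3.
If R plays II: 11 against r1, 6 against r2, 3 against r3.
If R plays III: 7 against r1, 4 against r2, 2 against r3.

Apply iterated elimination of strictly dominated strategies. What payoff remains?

Row I is strictly dominated by row II (11>5, 6>1, 3>1); eliminate I.
Column r2 is strictly dominated by r3 for C (3<6, 2<4); eliminate r2.
Column r1 is strictly dominated by r3 for C (3<11, 2<7); eliminate r1.
Row III is strictly dominated by row II (3>2); eliminate III.
Only (II, r3) remains, with payoff 3.

3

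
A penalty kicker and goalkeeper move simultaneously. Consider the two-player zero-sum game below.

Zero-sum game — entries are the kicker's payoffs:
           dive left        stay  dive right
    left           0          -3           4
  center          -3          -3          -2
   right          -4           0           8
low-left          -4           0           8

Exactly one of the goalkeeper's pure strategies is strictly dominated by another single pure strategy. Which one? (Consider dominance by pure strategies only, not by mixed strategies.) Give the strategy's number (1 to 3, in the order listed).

3

The goalkeeper prefers columns that give the kicker less. Compare dive right with dive left: 0 < 4, -3 < -2, -4 < 8, -4 < 8.
So dive left strictly dominates dive right for the goalkeeper; dive right is strictly dominated.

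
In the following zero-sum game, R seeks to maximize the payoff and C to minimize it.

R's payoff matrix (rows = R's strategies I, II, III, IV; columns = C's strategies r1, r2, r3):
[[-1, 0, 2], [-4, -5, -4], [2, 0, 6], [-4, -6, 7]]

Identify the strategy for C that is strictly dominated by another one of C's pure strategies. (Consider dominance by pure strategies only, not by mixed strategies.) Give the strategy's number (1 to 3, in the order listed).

3

C prefers columns that give R less. Compare r3 with r2: 0 < 2, -5 < -4, 0 < 6, -6 < 7.
So r2 strictly dominates r3 for C; r3 is strictly dominated.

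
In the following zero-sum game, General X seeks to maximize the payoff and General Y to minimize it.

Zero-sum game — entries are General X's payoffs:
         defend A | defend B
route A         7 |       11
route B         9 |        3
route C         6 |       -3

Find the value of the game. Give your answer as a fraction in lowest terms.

39/5

Row route C is strictly dominated by row route B, so General X never plays it.
The remaining 2×2 game on (route A, route B) × (defend A, defend B) has no saddle point. Let General X play route A with probability p; indifference gives 7p + 9(1−p) = 11p + 3(1−p), so p = 3/5.
Similarly General Y's optimal q on defend A is 4/5, and the value is 7·(4/5) + (11)·(1/5) = 39/5.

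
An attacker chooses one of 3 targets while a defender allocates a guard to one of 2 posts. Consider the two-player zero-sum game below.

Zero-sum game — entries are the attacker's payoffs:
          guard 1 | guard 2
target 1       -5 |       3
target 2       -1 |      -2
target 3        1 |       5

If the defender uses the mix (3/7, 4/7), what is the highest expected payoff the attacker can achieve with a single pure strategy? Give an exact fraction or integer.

23/7

target 1: (-5)·(3/7) + (3)·(4/7) = -3/7.
target 2: (-1)·(3/7) + (-2)·(4/7) = -11/7.
target 3: (1)·(3/7) + (5)·(4/7) = 23/7.
The best pure response is target 3 with expected payoff 23/7.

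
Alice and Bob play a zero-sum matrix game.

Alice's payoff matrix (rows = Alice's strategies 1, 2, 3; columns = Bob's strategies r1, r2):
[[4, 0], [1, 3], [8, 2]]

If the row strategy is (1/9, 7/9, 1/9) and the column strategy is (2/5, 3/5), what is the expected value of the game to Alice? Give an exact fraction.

Against (2/5, 3/5), each row's expected payoff is 1: 8/5; 2: 11/5; 3: 22/5.
Taking the (1/9, 7/9, 1/9)-weighted average: (1/9)·(8/5) + (7/9)·(11/5) + (1/9)·(22/5) = 107/45.

107/45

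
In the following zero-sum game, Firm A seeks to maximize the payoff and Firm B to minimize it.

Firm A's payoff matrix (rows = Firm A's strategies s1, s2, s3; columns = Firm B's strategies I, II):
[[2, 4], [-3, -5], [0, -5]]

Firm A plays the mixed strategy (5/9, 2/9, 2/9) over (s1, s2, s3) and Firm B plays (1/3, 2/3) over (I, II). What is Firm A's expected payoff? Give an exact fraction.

Against (1/3, 2/3), each row's expected payoff is s1: 10/3; s2: -13/3; s3: -10/3.
Taking the (5/9, 2/9, 2/9)-weighted average: (5/9)·(10/3) + (2/9)·(-13/3) + (2/9)·(-10/3) = 4/27.

4/27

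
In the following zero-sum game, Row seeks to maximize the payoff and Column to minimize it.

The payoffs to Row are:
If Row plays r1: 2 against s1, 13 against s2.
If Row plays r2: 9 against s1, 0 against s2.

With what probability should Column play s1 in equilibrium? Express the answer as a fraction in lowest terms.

13/20

Row minima are 2 and 0, so Row's maximin is 2; column maxima are 9 and 13, so Column's minimax is 9. These differ, so the equilibrium is in mixed strategies.
Let Column play s1 with probability q. Row is indifferent when 2q + 13(1−q) = 9q, giving q = 13/20.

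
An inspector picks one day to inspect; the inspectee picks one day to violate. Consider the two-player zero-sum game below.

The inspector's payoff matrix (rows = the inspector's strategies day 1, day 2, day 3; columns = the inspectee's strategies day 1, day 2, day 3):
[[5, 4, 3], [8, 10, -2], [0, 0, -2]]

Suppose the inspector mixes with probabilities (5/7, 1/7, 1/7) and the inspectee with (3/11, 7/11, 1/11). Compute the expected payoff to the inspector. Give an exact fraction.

Against (3/11, 7/11, 1/11), each row's expected payoff is day 1: 46/11; day 2: 92/11; day 3: -2/11.
Taking the (5/7, 1/7, 1/7)-weighted average: (5/7)·(46/11) + (1/7)·(92/11) + (1/7)·(-2/11) = 320/77.

320/77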